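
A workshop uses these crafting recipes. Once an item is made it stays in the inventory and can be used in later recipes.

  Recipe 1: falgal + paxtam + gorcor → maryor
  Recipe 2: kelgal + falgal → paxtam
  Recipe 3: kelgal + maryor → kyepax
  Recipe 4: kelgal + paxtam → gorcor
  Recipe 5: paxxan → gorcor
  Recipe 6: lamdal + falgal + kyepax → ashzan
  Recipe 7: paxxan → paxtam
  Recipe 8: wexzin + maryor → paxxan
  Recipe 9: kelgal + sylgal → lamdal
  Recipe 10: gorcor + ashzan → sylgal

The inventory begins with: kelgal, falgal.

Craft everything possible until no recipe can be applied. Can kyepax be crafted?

Yes

kelgal + falgal → paxtam (Recipe 2).
kelgal + paxtam → gorcor (Recipe 4).
falgal + paxtam + gorcor → maryor (Recipe 1).
kelgal + maryor → kyepax (Recipe 3).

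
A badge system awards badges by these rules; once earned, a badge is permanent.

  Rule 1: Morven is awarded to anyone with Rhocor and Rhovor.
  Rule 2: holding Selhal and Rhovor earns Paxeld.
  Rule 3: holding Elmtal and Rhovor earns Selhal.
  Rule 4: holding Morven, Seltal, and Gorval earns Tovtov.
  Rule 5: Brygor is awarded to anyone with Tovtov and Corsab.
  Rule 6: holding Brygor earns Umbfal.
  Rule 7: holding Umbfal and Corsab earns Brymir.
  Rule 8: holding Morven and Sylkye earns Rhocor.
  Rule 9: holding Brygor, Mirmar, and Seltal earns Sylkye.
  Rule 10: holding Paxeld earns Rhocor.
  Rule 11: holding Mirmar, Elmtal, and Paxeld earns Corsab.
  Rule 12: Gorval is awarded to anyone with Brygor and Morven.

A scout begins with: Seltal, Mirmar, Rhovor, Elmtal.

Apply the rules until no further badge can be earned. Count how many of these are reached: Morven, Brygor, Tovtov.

With Elmtal and Rhovor, Selhal is earned (Rule 3).
With Selhal and Rhovor, Paxeld is earned (Rule 2).
With Paxeld, Rhocor is earned (Rule 10).
With Rhocor and Rhovor, Morven is earned (Rule 1).
Morven: reached.
Brygor would need Tovtov and Corsab (Rule 5), but Tovtov is never earned.
Tovtov would need Morven, Seltal, and Gorval (Rule 4), but Gorval is never earned.
Reached: Morven — 1 of the 3.

1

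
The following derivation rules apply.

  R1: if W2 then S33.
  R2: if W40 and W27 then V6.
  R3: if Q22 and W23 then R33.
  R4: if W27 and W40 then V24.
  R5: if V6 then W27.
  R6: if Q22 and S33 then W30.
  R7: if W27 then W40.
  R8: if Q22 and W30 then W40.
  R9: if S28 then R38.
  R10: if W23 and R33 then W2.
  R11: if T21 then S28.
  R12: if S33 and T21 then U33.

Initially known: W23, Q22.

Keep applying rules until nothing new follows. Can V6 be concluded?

V6 would need W40 and W27 (R2), but W27 is never established.

No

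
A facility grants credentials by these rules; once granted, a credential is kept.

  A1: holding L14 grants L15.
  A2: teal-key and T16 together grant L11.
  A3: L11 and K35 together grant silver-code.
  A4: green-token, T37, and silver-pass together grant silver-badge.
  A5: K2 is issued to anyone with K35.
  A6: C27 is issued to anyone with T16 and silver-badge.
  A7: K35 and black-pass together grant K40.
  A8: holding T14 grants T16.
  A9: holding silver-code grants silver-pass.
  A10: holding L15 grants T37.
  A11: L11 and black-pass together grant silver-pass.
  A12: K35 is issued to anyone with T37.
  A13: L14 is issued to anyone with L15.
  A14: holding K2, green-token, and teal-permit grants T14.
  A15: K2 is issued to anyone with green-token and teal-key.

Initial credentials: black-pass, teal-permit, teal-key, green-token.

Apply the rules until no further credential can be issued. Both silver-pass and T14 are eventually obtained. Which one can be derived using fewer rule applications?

T14

T14: Holding green-token and teal-key grants K2 (A15). Holding K2, green-token, and teal-permit grants T14 (A14). [2 rule applications]
silver-pass: Holding green-token and teal-key grants K2 (A15). Holding K2, green-token, and teal-permit grants T14 (A14). Holding T14 grants T16 (A8). Holding teal-key and T16 grants L11 (A2). Holding L11 and black-pass grants silver-pass (A11). [5 rule applications]
T14 needs fewer.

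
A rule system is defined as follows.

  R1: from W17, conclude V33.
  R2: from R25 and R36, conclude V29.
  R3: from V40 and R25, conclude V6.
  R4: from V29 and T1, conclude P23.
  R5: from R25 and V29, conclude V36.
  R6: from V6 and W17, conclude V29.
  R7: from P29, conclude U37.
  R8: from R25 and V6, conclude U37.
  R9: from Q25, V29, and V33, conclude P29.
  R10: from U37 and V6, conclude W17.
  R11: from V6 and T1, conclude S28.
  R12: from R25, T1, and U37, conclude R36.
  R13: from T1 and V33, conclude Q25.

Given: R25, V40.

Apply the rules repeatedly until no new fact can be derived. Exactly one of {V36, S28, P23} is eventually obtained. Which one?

From V40 and R25, R3 gives V6.
R25 and V6 hold, so U37 follows (R8).
U37 and V6 hold, so W17 follows (R10).
V6 and W17 hold, so V29 follows (R6).
From R25 and V29, R5 gives V36.
S28 would need V6 and T1 (R11), but T1 is never established. P23 would need V29 and T1 (R4), but T1 is never established.

V36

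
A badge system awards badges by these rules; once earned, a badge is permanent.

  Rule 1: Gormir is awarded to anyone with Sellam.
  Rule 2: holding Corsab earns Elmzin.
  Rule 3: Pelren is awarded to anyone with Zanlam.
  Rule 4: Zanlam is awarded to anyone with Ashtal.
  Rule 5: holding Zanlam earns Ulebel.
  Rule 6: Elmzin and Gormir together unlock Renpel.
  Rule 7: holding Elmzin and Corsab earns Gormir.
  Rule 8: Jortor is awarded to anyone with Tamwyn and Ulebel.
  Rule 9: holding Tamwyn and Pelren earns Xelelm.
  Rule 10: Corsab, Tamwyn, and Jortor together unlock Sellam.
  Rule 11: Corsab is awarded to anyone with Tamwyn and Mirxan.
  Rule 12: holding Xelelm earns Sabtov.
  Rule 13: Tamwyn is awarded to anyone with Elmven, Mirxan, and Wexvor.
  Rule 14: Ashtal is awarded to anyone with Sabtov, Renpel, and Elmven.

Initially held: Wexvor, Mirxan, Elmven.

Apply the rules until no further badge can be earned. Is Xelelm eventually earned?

No

Xelelm would need Tamwyn and Pelren (Rule 9), but Pelren is never earned.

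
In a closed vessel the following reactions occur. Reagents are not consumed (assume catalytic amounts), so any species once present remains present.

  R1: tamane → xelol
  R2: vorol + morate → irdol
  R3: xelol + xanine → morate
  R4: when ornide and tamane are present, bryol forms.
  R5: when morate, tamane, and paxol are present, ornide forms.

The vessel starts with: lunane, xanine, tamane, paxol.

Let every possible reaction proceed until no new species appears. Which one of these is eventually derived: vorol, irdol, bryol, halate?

bryol

tamane present → xelol forms (R1).
xelol and xanine present → morate forms (R3).
morate, tamane, and paxol present → ornide forms (R5).
ornide and tamane present → bryol forms (R4).
No rule produces halate, and it is not given. No rule produces vorol, and it is not given. irdol would need vorol and morate (R2), but vorol never forms.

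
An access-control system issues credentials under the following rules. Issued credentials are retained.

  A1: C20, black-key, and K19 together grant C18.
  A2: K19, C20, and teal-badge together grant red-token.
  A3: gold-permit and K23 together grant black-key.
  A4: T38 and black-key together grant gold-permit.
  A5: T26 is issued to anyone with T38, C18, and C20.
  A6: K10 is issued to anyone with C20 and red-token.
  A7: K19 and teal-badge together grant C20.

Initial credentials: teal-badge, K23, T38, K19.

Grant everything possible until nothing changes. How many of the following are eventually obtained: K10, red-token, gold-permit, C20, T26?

Holding K19 and teal-badge grants C20 (A7).
Holding K19, C20, and teal-badge grants red-token (A2).
Holding C20 and red-token grants K10 (A6).
K10: reached.
red-token: reached.
gold-permit would need T38 and black-key (A4), but black-key is never granted.
C20: reached.
T26 would need T38, C18, and C20 (A5), but C18 is never granted.
Reached: K10, red-token, and C20 — 3 of the 5.

3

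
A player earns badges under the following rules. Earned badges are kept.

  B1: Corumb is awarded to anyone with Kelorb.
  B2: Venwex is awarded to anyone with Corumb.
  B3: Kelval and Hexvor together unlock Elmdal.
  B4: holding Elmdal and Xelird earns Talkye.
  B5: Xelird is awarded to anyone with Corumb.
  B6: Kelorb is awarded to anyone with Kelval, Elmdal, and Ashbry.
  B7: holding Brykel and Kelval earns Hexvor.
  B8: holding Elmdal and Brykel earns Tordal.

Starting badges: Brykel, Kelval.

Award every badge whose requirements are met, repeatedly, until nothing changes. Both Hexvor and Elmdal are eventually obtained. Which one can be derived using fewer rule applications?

Hexvor: With Brykel and Kelval, Hexvor is earned (B7). [1 rule application]
Elmdal: With Brykel and Kelval, Hexvor is earned (B7). With Kelval and Hexvor, Elmdal is earned (B3). [2 rule applications]
Hexvor needs fewer.

Hexvor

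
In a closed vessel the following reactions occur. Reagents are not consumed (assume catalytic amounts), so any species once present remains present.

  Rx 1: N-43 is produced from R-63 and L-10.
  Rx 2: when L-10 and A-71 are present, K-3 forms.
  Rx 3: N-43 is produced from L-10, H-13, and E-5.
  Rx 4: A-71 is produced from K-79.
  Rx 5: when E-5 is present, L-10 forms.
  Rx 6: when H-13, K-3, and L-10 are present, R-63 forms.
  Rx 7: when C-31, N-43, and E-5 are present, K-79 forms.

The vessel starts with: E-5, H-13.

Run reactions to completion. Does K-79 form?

No

K-79 would need C-31, N-43, and E-5 (Rx 7), but C-31 never forms.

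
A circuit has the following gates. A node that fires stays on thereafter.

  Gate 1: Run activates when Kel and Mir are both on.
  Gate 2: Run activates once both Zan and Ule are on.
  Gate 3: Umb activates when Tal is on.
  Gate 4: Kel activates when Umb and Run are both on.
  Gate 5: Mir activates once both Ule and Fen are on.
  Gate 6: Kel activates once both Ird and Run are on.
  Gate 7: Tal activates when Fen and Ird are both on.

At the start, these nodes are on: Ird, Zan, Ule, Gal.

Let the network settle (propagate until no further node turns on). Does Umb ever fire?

Umb would need Tal (Gate 3), but Tal never turns on.

No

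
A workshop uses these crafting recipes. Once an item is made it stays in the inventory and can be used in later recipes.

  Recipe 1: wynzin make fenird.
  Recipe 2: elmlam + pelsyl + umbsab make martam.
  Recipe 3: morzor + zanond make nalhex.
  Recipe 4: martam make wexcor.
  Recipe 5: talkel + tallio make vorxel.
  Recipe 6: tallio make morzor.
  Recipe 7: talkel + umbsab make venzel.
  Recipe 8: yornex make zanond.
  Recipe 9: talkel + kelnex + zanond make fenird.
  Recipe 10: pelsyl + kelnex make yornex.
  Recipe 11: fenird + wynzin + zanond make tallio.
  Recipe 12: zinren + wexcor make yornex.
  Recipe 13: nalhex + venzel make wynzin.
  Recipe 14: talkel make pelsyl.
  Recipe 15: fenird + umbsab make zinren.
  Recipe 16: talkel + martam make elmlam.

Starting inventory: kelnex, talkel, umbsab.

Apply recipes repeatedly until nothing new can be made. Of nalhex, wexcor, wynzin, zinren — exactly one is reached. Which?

zinren

talkel → pelsyl (Recipe 14).
pelsyl + kelnex → yornex (Recipe 10).
yornex → zanond (Recipe 8).
talkel + kelnex + zanond → fenird (Recipe 9).
fenird + umbsab → zinren (Recipe 15).
wynzin would need nalhex and venzel (Recipe 13), but nalhex is never obtained. nalhex would need morzor and zanond (Recipe 3), but morzor is never obtained. wexcor would need martam (Recipe 4), but martam is never obtained.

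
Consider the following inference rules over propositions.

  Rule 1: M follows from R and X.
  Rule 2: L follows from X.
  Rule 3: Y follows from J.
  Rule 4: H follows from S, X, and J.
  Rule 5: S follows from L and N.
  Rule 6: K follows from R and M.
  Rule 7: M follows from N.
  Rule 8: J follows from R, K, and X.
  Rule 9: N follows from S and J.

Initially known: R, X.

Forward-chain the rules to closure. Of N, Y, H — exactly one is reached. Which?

Y

R and X hold, so M follows (Rule 1).
R and M hold, so K follows (Rule 6).
R, K, and X hold, so J follows (Rule 8).
From J, Rule 3 gives Y.
N would need S and J (Rule 9), but S is never established. H would need S, X, and J (Rule 4), but S is never established.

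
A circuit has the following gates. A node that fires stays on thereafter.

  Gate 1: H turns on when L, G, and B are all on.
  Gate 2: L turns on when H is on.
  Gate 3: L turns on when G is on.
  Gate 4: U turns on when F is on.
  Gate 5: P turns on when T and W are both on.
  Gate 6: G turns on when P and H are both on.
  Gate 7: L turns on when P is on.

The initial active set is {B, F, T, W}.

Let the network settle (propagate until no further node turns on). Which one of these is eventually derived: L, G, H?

L

T and W are on, so P turns on (Gate 5).
P is on, so L turns on (Gate 7).
G would need P and H (Gate 6), but H never turns on. H would need L, G, and B (Gate 1), but G never turns on.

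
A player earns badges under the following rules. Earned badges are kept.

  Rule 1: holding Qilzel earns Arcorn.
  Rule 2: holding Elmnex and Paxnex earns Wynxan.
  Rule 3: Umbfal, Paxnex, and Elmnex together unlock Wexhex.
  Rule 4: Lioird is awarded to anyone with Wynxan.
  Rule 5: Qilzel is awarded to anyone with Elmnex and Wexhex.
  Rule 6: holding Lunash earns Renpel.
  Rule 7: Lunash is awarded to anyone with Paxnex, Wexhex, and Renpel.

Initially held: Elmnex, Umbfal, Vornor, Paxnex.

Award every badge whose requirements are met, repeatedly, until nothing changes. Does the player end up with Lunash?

No

Lunash would need Paxnex, Wexhex, and Renpel (Rule 7), but Renpel is never earned.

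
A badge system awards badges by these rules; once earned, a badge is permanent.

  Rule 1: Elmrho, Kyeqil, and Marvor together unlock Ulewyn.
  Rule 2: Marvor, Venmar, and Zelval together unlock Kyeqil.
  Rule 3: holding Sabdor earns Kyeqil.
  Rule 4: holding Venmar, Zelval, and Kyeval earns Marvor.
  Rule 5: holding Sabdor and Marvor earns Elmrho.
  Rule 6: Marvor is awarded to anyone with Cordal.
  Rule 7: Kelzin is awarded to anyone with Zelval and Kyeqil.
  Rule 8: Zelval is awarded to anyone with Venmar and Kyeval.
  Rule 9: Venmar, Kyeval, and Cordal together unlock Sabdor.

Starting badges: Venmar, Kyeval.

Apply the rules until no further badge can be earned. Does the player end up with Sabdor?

No

Sabdor would need Venmar, Kyeval, and Cordal (Rule 9), but Cordal is never earned.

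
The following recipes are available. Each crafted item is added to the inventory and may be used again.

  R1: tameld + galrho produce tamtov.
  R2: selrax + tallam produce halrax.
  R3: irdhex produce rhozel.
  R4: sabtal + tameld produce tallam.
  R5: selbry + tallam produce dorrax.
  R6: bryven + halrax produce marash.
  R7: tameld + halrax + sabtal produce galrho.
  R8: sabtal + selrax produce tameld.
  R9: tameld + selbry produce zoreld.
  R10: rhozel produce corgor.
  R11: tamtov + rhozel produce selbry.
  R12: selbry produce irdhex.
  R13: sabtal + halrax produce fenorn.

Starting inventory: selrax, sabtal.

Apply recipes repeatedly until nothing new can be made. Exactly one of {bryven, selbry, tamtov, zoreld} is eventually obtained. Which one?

tamtov

Using R8, sabtal and selrax make tameld.
Using R4, sabtal and tameld make tallam.
Using R2, selrax and tallam make halrax.
Using R7, tameld, halrax, and sabtal make galrho.
tameld + galrho → tamtov (R1).
No rule produces bryven, and it is not given. selbry would need tamtov and rhozel (R11), but rhozel is never obtained. zoreld would need tameld and selbry (R9), but selbry is never obtained.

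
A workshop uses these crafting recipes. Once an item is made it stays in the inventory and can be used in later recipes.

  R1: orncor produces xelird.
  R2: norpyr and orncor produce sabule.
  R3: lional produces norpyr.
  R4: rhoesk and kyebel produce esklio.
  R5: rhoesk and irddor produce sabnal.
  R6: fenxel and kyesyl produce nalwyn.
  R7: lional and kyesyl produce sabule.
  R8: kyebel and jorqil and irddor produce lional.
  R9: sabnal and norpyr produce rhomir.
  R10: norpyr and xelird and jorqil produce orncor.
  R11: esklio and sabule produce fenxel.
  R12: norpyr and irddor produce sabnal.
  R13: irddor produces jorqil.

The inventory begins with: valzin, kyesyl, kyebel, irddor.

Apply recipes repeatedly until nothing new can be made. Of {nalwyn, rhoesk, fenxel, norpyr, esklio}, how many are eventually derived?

1

irddor → jorqil (R13).
kyebel and jorqil and irddor → lional (R8).
lional → norpyr (R3).
nalwyn would need fenxel and kyesyl (R6), but fenxel is never obtained.
No rule produces rhoesk, and it is not given.
fenxel would need esklio and sabule (R11), but esklio is never obtained.
norpyr: reached.
esklio would need rhoesk and kyebel (R4), but rhoesk is never obtained.
Reached: norpyr — 1 of the 5.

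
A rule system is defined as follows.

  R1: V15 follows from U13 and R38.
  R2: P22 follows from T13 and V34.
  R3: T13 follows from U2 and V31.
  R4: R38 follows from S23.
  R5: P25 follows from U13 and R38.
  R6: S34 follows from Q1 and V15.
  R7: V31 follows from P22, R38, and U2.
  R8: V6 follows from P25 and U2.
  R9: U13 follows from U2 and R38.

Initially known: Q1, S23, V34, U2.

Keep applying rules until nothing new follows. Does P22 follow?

No

P22 would need T13 and V34 (R2), but T13 is never established.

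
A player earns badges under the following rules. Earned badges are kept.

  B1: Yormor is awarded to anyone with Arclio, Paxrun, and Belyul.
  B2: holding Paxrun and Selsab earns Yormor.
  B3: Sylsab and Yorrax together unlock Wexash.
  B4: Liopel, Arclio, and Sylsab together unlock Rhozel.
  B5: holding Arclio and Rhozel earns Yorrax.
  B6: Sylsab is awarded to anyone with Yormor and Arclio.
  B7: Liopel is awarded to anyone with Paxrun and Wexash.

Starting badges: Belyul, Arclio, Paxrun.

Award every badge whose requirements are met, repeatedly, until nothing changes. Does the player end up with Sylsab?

Yes

With Arclio, Paxrun, and Belyul, Yormor is earned (B1).
With Yormor and Arclio, Sylsab is earned (B6).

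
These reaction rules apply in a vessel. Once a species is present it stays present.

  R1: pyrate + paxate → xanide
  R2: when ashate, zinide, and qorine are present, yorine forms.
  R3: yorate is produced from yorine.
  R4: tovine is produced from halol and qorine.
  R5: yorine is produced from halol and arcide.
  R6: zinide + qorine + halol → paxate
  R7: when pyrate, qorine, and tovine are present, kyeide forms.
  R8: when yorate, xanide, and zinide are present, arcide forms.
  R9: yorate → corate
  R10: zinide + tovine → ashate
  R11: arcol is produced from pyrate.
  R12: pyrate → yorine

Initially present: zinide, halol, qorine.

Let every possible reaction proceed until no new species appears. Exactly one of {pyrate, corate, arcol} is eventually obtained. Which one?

halol and qorine present → tovine forms (R4).
zinide and tovine present → ashate forms (R10).
ashate, zinide, and qorine present → yorine forms (R2).
yorine present → yorate forms (R3).
yorate present → corate forms (R9).
arcol would need pyrate (R11), but pyrate never forms. No rule produces pyrate, and it is not given.

corate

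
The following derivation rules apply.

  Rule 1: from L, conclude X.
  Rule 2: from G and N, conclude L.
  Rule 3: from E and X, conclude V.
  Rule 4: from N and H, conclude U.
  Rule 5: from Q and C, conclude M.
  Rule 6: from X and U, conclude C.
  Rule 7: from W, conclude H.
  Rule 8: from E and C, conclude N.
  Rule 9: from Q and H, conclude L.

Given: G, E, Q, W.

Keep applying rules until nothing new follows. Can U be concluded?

U would need N and H (Rule 4), but N is never established.

No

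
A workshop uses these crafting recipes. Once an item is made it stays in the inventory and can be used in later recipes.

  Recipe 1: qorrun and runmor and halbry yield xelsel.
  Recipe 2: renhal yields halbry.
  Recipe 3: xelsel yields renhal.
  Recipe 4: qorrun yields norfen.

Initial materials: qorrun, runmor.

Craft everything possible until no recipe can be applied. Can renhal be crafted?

No

renhal would need xelsel (Recipe 3), but xelsel is never obtained.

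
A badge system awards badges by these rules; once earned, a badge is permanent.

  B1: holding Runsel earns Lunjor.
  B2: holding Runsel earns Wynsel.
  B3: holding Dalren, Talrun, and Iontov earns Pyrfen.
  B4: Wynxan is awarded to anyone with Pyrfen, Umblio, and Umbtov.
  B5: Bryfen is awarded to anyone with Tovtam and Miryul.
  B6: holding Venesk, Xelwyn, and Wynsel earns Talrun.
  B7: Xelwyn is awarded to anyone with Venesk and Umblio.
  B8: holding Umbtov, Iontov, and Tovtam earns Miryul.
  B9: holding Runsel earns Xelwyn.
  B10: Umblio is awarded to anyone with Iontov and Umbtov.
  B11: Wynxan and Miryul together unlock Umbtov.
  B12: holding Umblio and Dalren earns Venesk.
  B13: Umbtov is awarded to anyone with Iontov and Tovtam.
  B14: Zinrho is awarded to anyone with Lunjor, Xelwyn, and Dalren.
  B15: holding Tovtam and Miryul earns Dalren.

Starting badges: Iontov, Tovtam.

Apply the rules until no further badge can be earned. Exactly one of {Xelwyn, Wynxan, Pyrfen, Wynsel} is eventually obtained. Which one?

Xelwyn

With Iontov and Tovtam, Umbtov is earned (B13).
With Iontov and Umbtov, Umblio is earned (B10).
With Umbtov, Iontov, and Tovtam, Miryul is earned (B8).
With Tovtam and Miryul, Dalren is earned (B15).
With Umblio and Dalren, Venesk is earned (B12).
With Venesk and Umblio, Xelwyn is earned (B7).
Wynsel would need Runsel (B2), but Runsel is never earned. Wynxan would need Pyrfen, Umblio, and Umbtov (B4), but Pyrfen is never earned. Pyrfen would need Dalren, Talrun, and Iontov (B3), but Talrun is never earned.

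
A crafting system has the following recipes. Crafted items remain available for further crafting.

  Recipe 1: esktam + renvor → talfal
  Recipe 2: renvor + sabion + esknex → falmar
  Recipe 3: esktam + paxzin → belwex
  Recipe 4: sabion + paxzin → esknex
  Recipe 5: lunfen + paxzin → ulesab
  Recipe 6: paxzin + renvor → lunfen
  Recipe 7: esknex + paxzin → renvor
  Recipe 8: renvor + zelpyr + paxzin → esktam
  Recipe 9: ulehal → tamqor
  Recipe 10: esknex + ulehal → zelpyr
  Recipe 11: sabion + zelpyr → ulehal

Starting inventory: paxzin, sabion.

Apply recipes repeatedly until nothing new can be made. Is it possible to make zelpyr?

zelpyr would need esknex and ulehal (Recipe 10), but ulehal is never obtained.

No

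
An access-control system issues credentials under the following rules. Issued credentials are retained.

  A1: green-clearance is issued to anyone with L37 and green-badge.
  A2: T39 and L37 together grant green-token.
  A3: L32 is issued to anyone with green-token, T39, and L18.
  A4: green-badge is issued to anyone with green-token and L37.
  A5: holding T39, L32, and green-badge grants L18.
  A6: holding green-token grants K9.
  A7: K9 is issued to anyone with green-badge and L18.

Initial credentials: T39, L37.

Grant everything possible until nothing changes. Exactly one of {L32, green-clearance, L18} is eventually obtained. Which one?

Holding T39 and L37 grants green-token (A2).
Holding green-token and L37 grants green-badge (A4).
Holding L37 and green-badge grants green-clearance (A1).
L18 would need T39, L32, and green-badge (A5), but L32 is never granted. L32 would need green-token, T39, and L18 (A3), but L18 is never granted.

green-clearance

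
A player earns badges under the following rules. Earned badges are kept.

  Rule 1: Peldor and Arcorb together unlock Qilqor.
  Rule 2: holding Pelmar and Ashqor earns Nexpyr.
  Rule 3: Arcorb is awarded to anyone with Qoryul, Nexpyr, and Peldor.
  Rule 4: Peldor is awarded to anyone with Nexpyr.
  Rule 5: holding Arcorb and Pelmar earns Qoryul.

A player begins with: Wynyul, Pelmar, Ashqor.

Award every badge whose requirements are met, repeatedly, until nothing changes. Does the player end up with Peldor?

Yes

With Pelmar and Ashqor, Nexpyr is earned (Rule 2).
With Nexpyr, Peldor is earned (Rule 4).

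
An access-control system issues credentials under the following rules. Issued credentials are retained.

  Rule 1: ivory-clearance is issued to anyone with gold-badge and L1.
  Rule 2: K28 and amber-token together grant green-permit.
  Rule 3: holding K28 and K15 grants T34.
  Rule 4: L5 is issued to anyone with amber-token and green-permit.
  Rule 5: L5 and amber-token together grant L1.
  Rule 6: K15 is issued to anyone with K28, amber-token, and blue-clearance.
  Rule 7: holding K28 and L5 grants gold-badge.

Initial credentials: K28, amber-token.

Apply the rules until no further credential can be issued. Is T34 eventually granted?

No

T34 would need K28 and K15 (Rule 3), but K15 is never granted.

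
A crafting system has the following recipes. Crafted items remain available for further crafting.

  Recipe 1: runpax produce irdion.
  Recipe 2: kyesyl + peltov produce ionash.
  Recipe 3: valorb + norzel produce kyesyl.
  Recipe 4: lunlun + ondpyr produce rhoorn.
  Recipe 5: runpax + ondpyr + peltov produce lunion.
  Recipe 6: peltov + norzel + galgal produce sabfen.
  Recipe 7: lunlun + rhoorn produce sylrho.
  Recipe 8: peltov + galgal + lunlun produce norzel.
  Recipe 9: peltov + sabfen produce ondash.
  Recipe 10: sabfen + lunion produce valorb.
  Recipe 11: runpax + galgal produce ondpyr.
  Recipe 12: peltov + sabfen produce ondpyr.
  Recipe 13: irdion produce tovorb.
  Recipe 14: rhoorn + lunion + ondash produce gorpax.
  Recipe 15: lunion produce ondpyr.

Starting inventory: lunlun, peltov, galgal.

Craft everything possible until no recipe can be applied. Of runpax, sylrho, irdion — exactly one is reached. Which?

Using Recipe 8, peltov, galgal, and lunlun make norzel.
Using Recipe 6, peltov, norzel, and galgal make sabfen.
peltov + sabfen → ondpyr (Recipe 12).
Using Recipe 4, lunlun and ondpyr make rhoorn.
lunlun + rhoorn → sylrho (Recipe 7).
irdion would need runpax (Recipe 1), but runpax is never obtained. No rule produces runpax, and it is not given.

sylrho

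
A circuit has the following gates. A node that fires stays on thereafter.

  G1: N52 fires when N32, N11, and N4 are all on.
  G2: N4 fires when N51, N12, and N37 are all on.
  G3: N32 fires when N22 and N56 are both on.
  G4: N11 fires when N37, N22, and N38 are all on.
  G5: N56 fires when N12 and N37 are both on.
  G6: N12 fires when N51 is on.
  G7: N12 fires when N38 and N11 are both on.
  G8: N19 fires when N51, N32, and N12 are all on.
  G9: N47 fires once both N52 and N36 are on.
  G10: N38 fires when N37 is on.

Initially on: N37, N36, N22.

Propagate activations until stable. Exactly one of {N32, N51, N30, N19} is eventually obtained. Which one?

N32

G10: N37 on → N38 on.
G4: N37, N22, and N38 on → N11 on.
N38 and N11 are on, so N12 fires (G7).
N12 and N37 are on, so N56 fires (G5).
G3: N22 and N56 on → N32 on.
No rule produces N30, and it is not given. N19 would need N51, N32, and N12 (G8), but N51 never turns on. No rule produces N51, and it is not given.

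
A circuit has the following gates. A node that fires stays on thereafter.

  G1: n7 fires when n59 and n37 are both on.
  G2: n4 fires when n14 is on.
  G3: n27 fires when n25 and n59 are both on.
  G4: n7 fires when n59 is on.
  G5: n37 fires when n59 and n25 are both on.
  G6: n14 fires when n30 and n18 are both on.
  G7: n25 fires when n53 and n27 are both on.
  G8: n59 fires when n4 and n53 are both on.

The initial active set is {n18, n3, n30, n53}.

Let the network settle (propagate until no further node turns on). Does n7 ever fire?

G6: n30 and n18 on → n14 on.
n14 is on, so n4 fires (G2).
G8: n4 and n53 on → n59 on.
n59 is on, so n7 fires (G4).

Yes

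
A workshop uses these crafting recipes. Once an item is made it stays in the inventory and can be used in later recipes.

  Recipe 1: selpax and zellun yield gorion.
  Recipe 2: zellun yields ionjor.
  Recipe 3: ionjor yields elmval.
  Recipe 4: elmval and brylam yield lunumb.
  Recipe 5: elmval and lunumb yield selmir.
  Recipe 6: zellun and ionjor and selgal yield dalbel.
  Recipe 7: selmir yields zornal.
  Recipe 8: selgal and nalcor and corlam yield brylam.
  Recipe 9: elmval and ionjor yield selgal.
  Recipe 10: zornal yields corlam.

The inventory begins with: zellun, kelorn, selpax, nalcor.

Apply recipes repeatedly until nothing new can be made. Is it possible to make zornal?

No

zornal would need selmir (Recipe 7), but selmir is never obtained.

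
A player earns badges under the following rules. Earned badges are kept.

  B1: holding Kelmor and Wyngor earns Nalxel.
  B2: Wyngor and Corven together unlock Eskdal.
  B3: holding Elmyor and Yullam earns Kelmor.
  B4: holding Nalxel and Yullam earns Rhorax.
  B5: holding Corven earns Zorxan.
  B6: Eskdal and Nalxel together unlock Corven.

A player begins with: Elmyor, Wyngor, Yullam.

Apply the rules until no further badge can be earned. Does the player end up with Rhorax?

Yes

With Elmyor and Yullam, Kelmor is earned (B3).
With Kelmor and Wyngor, Nalxel is earned (B1).
With Nalxel and Yullam, Rhorax is earned (B4).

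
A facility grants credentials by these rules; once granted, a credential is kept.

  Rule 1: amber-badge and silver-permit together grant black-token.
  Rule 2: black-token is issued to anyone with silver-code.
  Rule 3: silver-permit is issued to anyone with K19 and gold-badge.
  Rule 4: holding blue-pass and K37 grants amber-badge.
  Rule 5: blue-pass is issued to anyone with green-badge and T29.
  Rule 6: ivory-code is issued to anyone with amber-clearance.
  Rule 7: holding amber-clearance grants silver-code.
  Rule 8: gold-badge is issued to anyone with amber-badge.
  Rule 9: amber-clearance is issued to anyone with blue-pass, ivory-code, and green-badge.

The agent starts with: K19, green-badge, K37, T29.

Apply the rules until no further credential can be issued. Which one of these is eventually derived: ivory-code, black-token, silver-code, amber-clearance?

black-token

Holding green-badge and T29 grants blue-pass (Rule 5).
Holding blue-pass and K37 grants amber-badge (Rule 4).
Holding amber-badge grants gold-badge (Rule 8).
Holding K19 and gold-badge grants silver-permit (Rule 3).
Holding amber-badge and silver-permit grants black-token (Rule 1).
silver-code would need amber-clearance (Rule 7), but amber-clearance is never granted. ivory-code would need amber-clearance (Rule 6), but amber-clearance is never granted. amber-clearance would need blue-pass, ivory-code, and green-badge (Rule 9), but ivory-code is never granted.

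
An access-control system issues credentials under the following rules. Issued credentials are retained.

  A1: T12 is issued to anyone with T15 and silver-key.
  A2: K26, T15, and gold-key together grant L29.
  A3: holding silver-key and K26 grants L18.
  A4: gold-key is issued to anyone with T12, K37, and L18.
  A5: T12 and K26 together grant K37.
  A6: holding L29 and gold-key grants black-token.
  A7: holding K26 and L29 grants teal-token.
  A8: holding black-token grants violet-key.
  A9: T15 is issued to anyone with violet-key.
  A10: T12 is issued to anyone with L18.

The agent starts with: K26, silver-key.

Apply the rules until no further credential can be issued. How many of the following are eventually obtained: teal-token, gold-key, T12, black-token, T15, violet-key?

Holding silver-key and K26 grants L18 (A3).
Holding L18 grants T12 (A10).
Holding T12 and K26 grants K37 (A5).
Holding T12, K37, and L18 grants gold-key (A4).
teal-token would need K26 and L29 (A7), but L29 is never granted.
gold-key: reached.
T12: reached.
black-token would need L29 and gold-key (A6), but L29 is never granted.
T15 would need violet-key (A9), but violet-key is never granted.
violet-key would need black-token (A8), but black-token is never granted.
Reached: gold-key and T12 — 2 of the 6.

2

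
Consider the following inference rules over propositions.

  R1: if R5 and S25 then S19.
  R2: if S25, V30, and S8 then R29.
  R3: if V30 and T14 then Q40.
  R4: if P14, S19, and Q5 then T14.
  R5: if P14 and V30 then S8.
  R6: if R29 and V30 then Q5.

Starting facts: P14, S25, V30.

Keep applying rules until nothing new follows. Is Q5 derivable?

Yes

P14 and V30 hold, so S8 follows (R5).
From S25, V30, and S8, R2 gives R29.
R29 and V30 hold, so Q5 follows (R6).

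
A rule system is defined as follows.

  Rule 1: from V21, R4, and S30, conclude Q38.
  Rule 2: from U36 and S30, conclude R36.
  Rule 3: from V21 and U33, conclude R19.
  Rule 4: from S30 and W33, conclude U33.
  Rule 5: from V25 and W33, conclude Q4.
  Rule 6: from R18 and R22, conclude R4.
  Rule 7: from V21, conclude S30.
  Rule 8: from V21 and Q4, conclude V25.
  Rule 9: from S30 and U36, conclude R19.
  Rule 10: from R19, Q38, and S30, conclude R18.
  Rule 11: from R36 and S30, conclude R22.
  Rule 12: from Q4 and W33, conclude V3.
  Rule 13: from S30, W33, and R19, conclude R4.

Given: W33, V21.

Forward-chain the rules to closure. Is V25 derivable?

No

V25 would need V21 and Q4 (Rule 8), but Q4 is never established.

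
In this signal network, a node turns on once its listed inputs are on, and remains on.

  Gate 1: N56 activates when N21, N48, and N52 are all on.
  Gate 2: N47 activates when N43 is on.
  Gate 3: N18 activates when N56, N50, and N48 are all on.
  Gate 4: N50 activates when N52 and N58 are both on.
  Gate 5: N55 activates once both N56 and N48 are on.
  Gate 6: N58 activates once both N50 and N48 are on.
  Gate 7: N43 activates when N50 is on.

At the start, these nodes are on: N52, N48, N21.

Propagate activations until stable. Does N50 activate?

No

N50 would need N52 and N58 (Gate 4), but N58 never turns on.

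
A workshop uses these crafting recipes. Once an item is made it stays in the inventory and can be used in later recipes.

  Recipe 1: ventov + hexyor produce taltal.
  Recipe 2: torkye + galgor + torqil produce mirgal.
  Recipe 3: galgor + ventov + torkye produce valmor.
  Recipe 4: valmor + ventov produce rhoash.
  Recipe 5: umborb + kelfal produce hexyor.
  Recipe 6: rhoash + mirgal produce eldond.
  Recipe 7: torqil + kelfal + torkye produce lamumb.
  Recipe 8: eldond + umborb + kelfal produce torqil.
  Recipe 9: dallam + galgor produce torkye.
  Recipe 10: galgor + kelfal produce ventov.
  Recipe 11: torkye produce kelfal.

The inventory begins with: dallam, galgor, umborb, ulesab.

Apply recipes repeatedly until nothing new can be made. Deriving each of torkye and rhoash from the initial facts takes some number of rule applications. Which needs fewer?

torkye

torkye: Using Recipe 9, dallam and galgor make torkye. [1 rule application]
rhoash: dallam + galgor → torkye (Recipe 9). Using Recipe 11, torkye makes kelfal. galgor + kelfal → ventov (Recipe 10). Using Recipe 3, galgor, ventov, and torkye make valmor. valmor + ventov → rhoash (Recipe 4). [5 rule applications]
torkye needs fewer.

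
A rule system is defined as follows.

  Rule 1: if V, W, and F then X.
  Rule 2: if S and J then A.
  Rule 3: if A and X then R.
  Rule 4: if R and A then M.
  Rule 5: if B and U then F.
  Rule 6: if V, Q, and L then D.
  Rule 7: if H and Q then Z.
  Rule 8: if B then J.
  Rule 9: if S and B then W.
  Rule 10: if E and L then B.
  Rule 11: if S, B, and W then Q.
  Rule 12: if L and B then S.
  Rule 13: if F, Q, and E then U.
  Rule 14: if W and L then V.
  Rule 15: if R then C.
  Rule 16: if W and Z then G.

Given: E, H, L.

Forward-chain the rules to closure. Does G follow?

From E and L, Rule 10 gives B.
From L and B, Rule 12 gives S.
From S and B, Rule 9 gives W.
S, B, and W hold, so Q follows (Rule 11).
H and Q hold, so Z follows (Rule 7).
From W and Z, Rule 16 gives G.

Yes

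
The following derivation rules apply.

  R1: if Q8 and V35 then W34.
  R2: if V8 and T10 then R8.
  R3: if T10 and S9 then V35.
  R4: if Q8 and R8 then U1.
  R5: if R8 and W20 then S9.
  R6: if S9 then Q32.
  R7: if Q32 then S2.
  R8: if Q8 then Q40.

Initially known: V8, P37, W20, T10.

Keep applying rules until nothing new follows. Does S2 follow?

From V8 and T10, R2 gives R8.
From R8 and W20, R5 gives S9.
From S9, R6 gives Q32.
From Q32, R7 gives S2.

Yes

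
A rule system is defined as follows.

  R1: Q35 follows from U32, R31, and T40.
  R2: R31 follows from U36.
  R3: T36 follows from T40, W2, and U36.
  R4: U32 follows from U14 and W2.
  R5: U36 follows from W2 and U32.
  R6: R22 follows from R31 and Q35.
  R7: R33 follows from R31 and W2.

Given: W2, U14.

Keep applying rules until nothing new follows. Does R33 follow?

Yes

From U14 and W2, R4 gives U32.
From W2 and U32, R5 gives U36.
U36 holds, so R31 follows (R2).
From R31 and W2, R7 gives R33.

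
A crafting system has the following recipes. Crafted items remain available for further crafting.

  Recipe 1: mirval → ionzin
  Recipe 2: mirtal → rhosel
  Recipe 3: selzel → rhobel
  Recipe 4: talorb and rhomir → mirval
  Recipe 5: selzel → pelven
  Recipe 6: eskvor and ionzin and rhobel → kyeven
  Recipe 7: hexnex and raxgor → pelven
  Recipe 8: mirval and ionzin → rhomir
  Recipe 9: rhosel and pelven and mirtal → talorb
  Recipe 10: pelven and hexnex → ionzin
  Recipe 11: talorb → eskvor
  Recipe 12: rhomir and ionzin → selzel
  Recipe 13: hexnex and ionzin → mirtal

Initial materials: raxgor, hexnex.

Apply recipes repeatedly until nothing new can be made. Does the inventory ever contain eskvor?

Yes

hexnex and raxgor → pelven (Recipe 7).
Using Recipe 10, pelven and hexnex make ionzin.
Using Recipe 13, hexnex and ionzin make mirtal.
Using Recipe 2, mirtal makes rhosel.
Using Recipe 9, rhosel, pelven, and mirtal make talorb.
Using Recipe 11, talorb makes eskvor.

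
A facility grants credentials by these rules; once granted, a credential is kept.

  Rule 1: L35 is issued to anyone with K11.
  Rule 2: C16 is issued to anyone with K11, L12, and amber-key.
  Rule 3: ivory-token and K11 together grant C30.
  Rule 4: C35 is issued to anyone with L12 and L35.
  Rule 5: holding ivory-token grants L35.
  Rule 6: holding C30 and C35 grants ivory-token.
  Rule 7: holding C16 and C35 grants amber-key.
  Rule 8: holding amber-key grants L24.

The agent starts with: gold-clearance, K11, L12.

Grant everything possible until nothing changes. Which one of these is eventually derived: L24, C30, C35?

Holding K11 grants L35 (Rule 1).
Holding L12 and L35 grants C35 (Rule 4).
C30 would need ivory-token and K11 (Rule 3), but ivory-token is never granted. L24 would need amber-key (Rule 8), but amber-key is never granted.

C35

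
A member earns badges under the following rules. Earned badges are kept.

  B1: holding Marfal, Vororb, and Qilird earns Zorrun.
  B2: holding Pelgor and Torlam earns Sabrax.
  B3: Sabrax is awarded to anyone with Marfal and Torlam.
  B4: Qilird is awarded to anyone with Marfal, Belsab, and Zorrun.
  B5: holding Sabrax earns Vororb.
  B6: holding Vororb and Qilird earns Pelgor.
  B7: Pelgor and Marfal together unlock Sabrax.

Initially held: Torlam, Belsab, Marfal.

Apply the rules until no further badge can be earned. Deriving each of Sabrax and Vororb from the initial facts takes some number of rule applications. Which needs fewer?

Sabrax

Sabrax: With Marfal and Torlam, Sabrax is earned (B3). [1 rule application]
Vororb: With Marfal and Torlam, Sabrax is earned (B3). With Sabrax, Vororb is earned (B5). [2 rule applications]
Sabrax needs fewer.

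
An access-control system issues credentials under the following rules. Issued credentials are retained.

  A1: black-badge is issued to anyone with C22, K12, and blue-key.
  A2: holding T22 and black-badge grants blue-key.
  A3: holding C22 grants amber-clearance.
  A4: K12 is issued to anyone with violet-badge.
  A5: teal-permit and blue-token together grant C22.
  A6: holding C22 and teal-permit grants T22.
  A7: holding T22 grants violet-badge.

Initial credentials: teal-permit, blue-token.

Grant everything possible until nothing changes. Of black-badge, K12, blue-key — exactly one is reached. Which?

K12

Holding teal-permit and blue-token grants C22 (A5).
Holding C22 and teal-permit grants T22 (A6).
Holding T22 grants violet-badge (A7).
Holding violet-badge grants K12 (A4).
black-badge would need C22, K12, and blue-key (A1), but blue-key is never granted. blue-key would need T22 and black-badge (A2), but black-badge is never granted.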